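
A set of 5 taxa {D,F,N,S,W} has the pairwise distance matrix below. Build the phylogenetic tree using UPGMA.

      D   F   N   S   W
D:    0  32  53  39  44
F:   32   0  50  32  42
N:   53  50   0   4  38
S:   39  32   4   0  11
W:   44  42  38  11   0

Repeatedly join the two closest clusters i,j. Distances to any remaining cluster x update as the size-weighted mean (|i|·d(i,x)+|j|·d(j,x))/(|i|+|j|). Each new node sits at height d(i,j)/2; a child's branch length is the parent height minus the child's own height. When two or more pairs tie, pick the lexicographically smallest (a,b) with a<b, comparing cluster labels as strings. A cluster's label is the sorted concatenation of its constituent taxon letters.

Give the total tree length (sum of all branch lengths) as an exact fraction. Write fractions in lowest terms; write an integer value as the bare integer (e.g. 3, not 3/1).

step 1: merge (N,S) at d=4; branch lengths N→2, S→2; new cluster NS
  updated: d(D,NS)=46, d(F,NS)=41, d(NS,W)=49/2
step 2: merge (NS,W) at d=49/2; branch lengths NS→41/4, W→49/4; new cluster NSW
  updated: d(D,NSW)=136/3, d(F,NSW)=124/3
step 3: merge (D,F) at d=32; branch lengths D→16, F→16; new cluster DF
  updated: d(DF,NSW)=130/3
step 4: merge (DF,NSW) at d=130/3; branch lengths DF→17/3, NSW→113/12; new cluster DFNSW
final tree: ((D:16,F:16):17/3,((N:2,S:2):41/4,W:49/4):113/12)
total length: 883/12

883/12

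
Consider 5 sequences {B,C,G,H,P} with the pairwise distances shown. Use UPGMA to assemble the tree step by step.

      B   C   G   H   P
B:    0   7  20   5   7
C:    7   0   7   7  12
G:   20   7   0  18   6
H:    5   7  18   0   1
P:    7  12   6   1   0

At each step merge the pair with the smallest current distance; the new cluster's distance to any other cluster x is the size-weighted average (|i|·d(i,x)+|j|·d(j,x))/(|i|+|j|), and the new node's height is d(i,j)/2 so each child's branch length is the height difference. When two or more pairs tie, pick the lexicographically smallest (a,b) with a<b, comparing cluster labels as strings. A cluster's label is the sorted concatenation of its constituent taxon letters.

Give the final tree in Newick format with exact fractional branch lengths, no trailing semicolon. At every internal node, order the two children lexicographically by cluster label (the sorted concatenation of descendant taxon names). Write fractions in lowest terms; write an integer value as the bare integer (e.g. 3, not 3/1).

((B:3,(H:1/2,P:1/2):5/2):17/6,(C:7/2,G:7/2):7/3)

1. join H+P (d=1) ⇒ HP; edges |H|=1/2, |P|=1/2
  updated: d(B,HP)=6, d(C,HP)=19/2, d(G,HP)=12
2. join B+HP (d=6) ⇒ BHP; edges |B|=3, |HP|=5/2
  updated: d(BHP,C)=26/3, d(BHP,G)=44/3
3. join C+G (d=7) ⇒ CG; edges |C|=7/2, |G|=7/2
  updated: d(BHP,CG)=35/3
4. join BHP+CG (d=35/3) ⇒ BCGHP; edges |BHP|=17/6, |CG|=7/3
final tree: ((B:3,(H:1/2,P:1/2):5/2):17/6,(C:7/2,G:7/2):7/3)
total length: 56/3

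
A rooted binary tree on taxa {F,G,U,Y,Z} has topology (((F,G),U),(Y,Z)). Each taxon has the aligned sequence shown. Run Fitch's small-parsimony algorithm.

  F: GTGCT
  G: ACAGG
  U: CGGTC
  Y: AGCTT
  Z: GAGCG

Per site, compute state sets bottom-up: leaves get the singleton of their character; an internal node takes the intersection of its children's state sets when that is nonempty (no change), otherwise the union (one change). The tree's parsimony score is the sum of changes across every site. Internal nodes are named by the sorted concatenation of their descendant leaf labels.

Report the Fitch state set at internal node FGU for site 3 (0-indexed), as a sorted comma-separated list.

[col 0] FG: children F:{G}, G:{A} ∪→ {A,G}; cost 1
[col 0] FGU: children FG:{A,G}, U:{C} ∪→ {A,C,G}; cost 1
[col 0] YZ: children Y:{A}, Z:{G} ∪→ {A,G}; cost 1
[col 0] FGUYZ: children FGU:{A,C,G}, YZ:{A,G} ∩→ {A,G}; cost 0
[col 1] FG: children F:{T}, G:{C} ∪→ {C,T}; cost 1
[col 1] FGU: children FG:{C,T}, U:{G} ∪→ {C,G,T}; cost 1
[col 1] YZ: children Y:{G}, Z:{A} ∪→ {A,G}; cost 1
[col 1] FGUYZ: children FGU:{C,G,T}, YZ:{A,G} ∩→ {G}; cost 0
[col 2] FG: children F:{G}, G:{A} ∪→ {A,G}; cost 1
[col 2] FGU: children FG:{A,G}, U:{G} ∩→ {G}; cost 0
[col 2] YZ: children Y:{C}, Z:{G} ∪→ {C,G}; cost 1
[col 2] FGUYZ: children FGU:{G}, YZ:{C,G} ∩→ {G}; cost 0
[col 3] FG: children F:{C}, G:{G} ∪→ {C,G}; cost 1
[col 3] FGU: children FG:{C,G}, U:{T} ∪→ {C,G,T}; cost 1
[col 3] YZ: children Y:{T}, Z:{C} ∪→ {C,T}; cost 1
[col 3] FGUYZ: children FGU:{C,G,T}, YZ:{C,T} ∩→ {C,T}; cost 0
[col 4] FG: children F:{T}, G:{G} ∪→ {G,T}; cost 1
[col 4] FGU: children FG:{G,T}, U:{C} ∪→ {C,G,T}; cost 1
[col 4] YZ: children Y:{T}, Z:{G} ∪→ {G,T}; cost 1
[col 4] FGUYZ: children FGU:{C,G,T}, YZ:{G,T} ∩→ {G,T}; cost 0
per-site changes: [3, 3, 2, 3, 3]; total = 14

C,G,T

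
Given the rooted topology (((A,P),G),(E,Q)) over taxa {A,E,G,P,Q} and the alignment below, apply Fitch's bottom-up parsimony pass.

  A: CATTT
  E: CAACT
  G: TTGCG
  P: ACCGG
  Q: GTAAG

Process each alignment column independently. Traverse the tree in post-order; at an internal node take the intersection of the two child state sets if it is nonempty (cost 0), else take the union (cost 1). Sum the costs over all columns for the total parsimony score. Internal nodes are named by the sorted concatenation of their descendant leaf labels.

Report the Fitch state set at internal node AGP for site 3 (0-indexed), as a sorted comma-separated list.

[col 0] AP: children A:{C}, P:{A} ∪→ {A,C}; cost 1
[col 0] AGP: children AP:{A,C}, G:{T} ∪→ {A,C,T}; cost 1
[col 0] EQ: children E:{C}, Q:{G} ∪→ {C,G}; cost 1
[col 0] AEGPQ: children AGP:{A,C,T}, EQ:{C,G} ∩→ {C}; cost 0
[col 1] AP: children A:{A}, P:{C} ∪→ {A,C}; cost 1
[col 1] AGP: children AP:{A,C}, G:{T} ∪→ {A,C,T}; cost 1
[col 1] EQ: children E:{A}, Q:{T} ∪→ {A,T}; cost 1
[col 1] AEGPQ: children AGP:{A,C,T}, EQ:{A,T} ∩→ {A,T}; cost 0
[col 2] AP: children A:{T}, P:{C} ∪→ {C,T}; cost 1
[col 2] AGP: children AP:{C,T}, G:{G} ∪→ {C,G,T}; cost 1
[col 2] EQ: children E:{A}, Q:{A} ∩→ {A}; cost 0
[col 2] AEGPQ: children AGP:{C,G,T}, EQ:{A} ∪→ {A,C,G,T}; cost 1
[col 3] AP: children A:{T}, P:{G} ∪→ {G,T}; cost 1
[col 3] AGP: children AP:{G,T}, G:{C} ∪→ {C,G,T}; cost 1
[col 3] EQ: children E:{C}, Q:{A} ∪→ {A,C}; cost 1
[col 3] AEGPQ: children AGP:{C,G,T}, EQ:{A,C} ∩→ {C}; cost 0
[col 4] AP: children A:{T}, P:{G} ∪→ {G,T}; cost 1
[col 4] AGP: children AP:{G,T}, G:{G} ∩→ {G}; cost 0
[col 4] EQ: children E:{T}, Q:{G} ∪→ {G,T}; cost 1
[col 4] AEGPQ: children AGP:{G}, EQ:{G,T} ∩→ {G}; cost 0
per-site changes: [3, 3, 3, 3, 2]; total = 14

C,G,T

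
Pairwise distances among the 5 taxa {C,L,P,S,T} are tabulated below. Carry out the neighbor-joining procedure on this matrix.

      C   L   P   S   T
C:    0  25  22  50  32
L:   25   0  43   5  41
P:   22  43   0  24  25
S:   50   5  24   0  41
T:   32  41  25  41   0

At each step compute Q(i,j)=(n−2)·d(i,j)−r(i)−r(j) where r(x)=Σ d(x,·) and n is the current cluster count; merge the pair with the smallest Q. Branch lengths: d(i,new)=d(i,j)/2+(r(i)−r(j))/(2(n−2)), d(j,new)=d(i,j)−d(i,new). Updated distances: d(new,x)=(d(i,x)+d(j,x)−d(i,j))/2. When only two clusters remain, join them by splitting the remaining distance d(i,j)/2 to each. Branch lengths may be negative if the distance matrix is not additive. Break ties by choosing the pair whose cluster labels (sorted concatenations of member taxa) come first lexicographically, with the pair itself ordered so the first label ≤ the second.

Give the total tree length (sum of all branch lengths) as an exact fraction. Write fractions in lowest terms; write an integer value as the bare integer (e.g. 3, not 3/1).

step 1: merge (L,S) at d=5, Q=-219; branch lengths L→3/2, S→7/2; new cluster LS
  updated: d(C,LS)=35, d(LS,P)=31, d(LS,T)=77/2
step 2: merge (C,LS) at d=35, Q=-247/2; branch lengths C→109/8, LS→171/8; new cluster CLS
  updated: d(CLS,P)=9, d(CLS,T)=71/4
step 3: merge (CLS,P) at d=9, Q=-207/4; branch lengths CLS→7/8, P→65/8; new cluster CLPS
  updated: d(CLPS,T)=135/8
step 4: merge (CLPS,T) at d=135/8; branch lengths CLPS→135/16, T→135/16; new cluster CLPST
final tree: (((C:109/8,(L:3/2,S:7/2):171/8):7/8,P:65/8):135/16,T:135/16)
total length: 527/8

527/8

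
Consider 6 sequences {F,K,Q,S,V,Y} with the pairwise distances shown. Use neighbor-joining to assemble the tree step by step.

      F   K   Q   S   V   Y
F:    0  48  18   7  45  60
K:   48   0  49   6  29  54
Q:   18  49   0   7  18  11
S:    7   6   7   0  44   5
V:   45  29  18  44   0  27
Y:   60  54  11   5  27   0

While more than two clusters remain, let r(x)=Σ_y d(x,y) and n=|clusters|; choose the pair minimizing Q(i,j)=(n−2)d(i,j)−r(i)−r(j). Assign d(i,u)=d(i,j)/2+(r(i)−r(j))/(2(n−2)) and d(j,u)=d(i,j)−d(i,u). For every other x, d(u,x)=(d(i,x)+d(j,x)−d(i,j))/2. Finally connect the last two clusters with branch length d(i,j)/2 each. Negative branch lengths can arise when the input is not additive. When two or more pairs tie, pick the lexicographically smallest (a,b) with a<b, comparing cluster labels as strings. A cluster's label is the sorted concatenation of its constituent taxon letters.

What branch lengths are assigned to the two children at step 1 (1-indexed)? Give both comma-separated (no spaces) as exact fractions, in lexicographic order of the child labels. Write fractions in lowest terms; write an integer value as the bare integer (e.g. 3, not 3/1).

step 1: merge (K,V) at d=29, Q=-233; branch lengths K→139/8, V→93/8; new cluster KV
  updated: d(F,KV)=32, d(KV,Q)=19, d(KV,S)=21/2, d(KV,Y)=26
step 2: merge (F,S) at d=7, Q=-251/2; branch lengths F→217/12, S→-133/12; new cluster FS
  updated: d(FS,KV)=71/4, d(FS,Q)=9, d(FS,Y)=29
step 3: merge (FS,KV) at d=71/4, Q=-83; branch lengths FS→57/8, KV→85/8; new cluster FKSV
  updated: d(FKSV,Q)=41/8, d(FKSV,Y)=149/8
step 4: merge (FKSV,Q) at d=41/8, Q=-139/4; branch lengths FKSV→51/8, Q→-5/4; new cluster FKQSV
  updated: d(FKQSV,Y)=49/4
step 5: merge (FKQSV,Y) at d=49/4; branch lengths FKQSV→49/8, Y→49/8; new cluster FKQSVY
final tree: ((((F:217/12,S:-133/12):57/8,(K:139/8,V:93/8):85/8):51/8,Q:-5/4):49/8,Y:49/8)
total length: 569/8

139/8,93/8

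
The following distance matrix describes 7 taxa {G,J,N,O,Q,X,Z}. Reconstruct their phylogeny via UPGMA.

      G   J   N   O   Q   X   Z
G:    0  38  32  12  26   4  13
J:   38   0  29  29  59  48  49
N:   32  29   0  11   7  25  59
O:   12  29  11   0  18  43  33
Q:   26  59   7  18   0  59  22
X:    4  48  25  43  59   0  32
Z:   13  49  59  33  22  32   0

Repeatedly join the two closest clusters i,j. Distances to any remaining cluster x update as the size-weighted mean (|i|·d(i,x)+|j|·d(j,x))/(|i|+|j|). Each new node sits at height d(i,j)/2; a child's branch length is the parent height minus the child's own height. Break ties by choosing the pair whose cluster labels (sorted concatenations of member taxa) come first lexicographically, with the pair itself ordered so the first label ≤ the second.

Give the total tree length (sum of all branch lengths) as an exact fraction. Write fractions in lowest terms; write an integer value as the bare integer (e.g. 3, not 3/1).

iteration 1: select G,X (d=4); attach at lengths (2, 2); label the merged cluster GX
  updated: d(GX,J)=43, d(GX,N)=57/2, d(GX,O)=55/2, d(GX,Q)=85/2, d(GX,Z)=45/2
iteration 2: select N,Q (d=7); attach at lengths (7/2, 7/2); label the merged cluster NQ
  updated: d(GX,NQ)=71/2, d(J,NQ)=44, d(NQ,O)=29/2, d(NQ,Z)=81/2
iteration 3: select NQ,O (d=29/2); attach at lengths (15/4, 29/4); label the merged cluster NOQ
  updated: d(GX,NOQ)=197/6, d(J,NOQ)=39, d(NOQ,Z)=38
iteration 4: select GX,Z (d=45/2); attach at lengths (37/4, 45/4); label the merged cluster GXZ
  updated: d(GXZ,J)=45, d(GXZ,NOQ)=311/9
iteration 5: select GXZ,NOQ (d=311/9); attach at lengths (217/36, 361/36); label the merged cluster GNOQXZ
  updated: d(GNOQXZ,J)=42
iteration 6: select GNOQXZ,J (d=42); attach at lengths (67/18, 21); label the merged cluster GJNOQXZ
final tree: ((((G:2,X:2):37/4,Z:45/4):217/36,((N:7/2,Q:7/2):15/4,O:29/4):361/36):67/18,J:21)
total length: 1499/18

1499/18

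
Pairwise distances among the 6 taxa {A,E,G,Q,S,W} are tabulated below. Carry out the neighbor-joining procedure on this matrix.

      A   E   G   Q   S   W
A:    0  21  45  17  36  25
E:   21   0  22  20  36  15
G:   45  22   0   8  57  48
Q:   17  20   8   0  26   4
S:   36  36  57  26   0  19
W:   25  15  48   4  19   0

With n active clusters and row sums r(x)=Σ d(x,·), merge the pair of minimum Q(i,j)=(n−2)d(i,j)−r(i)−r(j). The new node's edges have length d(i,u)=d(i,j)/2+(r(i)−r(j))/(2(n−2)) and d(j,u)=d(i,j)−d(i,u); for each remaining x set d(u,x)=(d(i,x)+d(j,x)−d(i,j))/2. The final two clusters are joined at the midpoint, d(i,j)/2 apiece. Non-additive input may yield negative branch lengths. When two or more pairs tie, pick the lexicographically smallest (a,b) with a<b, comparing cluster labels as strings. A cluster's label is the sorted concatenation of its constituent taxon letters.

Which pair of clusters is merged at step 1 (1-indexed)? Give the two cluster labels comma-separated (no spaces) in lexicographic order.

iteration 1: select G,Q (d=8, Q=-223); attach at lengths (137/8, -73/8); label the merged cluster GQ
  updated: d(A,GQ)=27, d(E,GQ)=17, d(GQ,S)=75/2, d(GQ,W)=22
iteration 2: select S,W (d=19, Q=-305/2); attach at lengths (209/12, 19/12); label the merged cluster SW
  updated: d(A,SW)=21, d(E,SW)=16, d(GQ,SW)=81/4
iteration 3: select A,SW (d=21, Q=-337/4); attach at lengths (215/16, 121/16); label the merged cluster ASW
  updated: d(ASW,E)=8, d(ASW,GQ)=105/8
iteration 4: select ASW,E (d=8, Q=-305/8); attach at lengths (33/16, 95/16); label the merged cluster AESW
  updated: d(AESW,GQ)=177/16
iteration 5: select AESW,GQ (d=177/16); attach at lengths (177/32, 177/32); label the merged cluster AEGQSW
final tree: (((A:215/16,(S:209/12,W:19/12):121/16):33/16,E:95/16):177/32,(G:137/8,Q:-73/8):177/32)
total length: 1073/16

G,Q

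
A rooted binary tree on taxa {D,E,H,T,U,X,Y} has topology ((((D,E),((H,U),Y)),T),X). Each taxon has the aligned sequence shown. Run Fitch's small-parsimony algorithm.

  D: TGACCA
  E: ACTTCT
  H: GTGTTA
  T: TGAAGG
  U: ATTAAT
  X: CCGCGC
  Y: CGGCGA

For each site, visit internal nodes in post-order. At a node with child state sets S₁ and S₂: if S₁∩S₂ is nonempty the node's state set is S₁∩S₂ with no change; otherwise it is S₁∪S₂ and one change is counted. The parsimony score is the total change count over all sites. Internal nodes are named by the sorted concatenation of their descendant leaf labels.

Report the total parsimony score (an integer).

[col 0] DE: children D:{T}, E:{A} ∪→ {A,T}; cost 1
[col 0] HU: children H:{G}, U:{A} ∪→ {A,G}; cost 1
[col 0] HUY: children HU:{A,G}, Y:{C} ∪→ {A,C,G}; cost 1
[col 0] DEHUY: children DE:{A,T}, HUY:{A,C,G} ∩→ {A}; cost 0
[col 0] DEHTUY: children DEHUY:{A}, T:{T} ∪→ {A,T}; cost 1
[col 0] DEHTUXY: children DEHTUY:{A,T}, X:{C} ∪→ {A,C,T}; cost 1
[col 1] DE: children D:{G}, E:{C} ∪→ {C,G}; cost 1
[col 1] HU: children H:{T}, U:{T} ∩→ {T}; cost 0
[col 1] HUY: children HU:{T}, Y:{G} ∪→ {G,T}; cost 1
[col 1] DEHUY: children DE:{C,G}, HUY:{G,T} ∩→ {G}; cost 0
[col 1] DEHTUY: children DEHUY:{G}, T:{G} ∩→ {G}; cost 0
[col 1] DEHTUXY: children DEHTUY:{G}, X:{C} ∪→ {C,G}; cost 1
[col 2] DE: children D:{A}, E:{T} ∪→ {A,T}; cost 1
[col 2] HU: children H:{G}, U:{T} ∪→ {G,T}; cost 1
[col 2] HUY: children HU:{G,T}, Y:{G} ∩→ {G}; cost 0
[col 2] DEHUY: children DE:{A,T}, HUY:{G} ∪→ {A,G,T}; cost 1
[col 2] DEHTUY: children DEHUY:{A,G,T}, T:{A} ∩→ {A}; cost 0
[col 2] DEHTUXY: children DEHTUY:{A}, X:{G} ∪→ {A,G}; cost 1
[col 3] DE: children D:{C}, E:{T} ∪→ {C,T}; cost 1
[col 3] HU: children H:{T}, U:{A} ∪→ {A,T}; cost 1
[col 3] HUY: children HU:{A,T}, Y:{C} ∪→ {A,C,T}; cost 1
[col 3] DEHUY: children DE:{C,T}, HUY:{A,C,T} ∩→ {C,T}; cost 0
[col 3] DEHTUY: children DEHUY:{C,T}, T:{A} ∪→ {A,C,T}; cost 1
[col 3] DEHTUXY: children DEHTUY:{A,C,T}, X:{C} ∩→ {C}; cost 0
[col 4] DE: children D:{C}, E:{C} ∩→ {C}; cost 0
[col 4] HU: children H:{T}, U:{A} ∪→ {A,T}; cost 1
[col 4] HUY: children HU:{A,T}, Y:{G} ∪→ {A,G,T}; cost 1
[col 4] DEHUY: children DE:{C}, HUY:{A,G,T} ∪→ {A,C,G,T}; cost 1
[col 4] DEHTUY: children DEHUY:{A,C,G,T}, T:{G} ∩→ {G}; cost 0
[col 4] DEHTUXY: children DEHTUY:{G}, X:{G} ∩→ {G}; cost 0
[col 5] DE: children D:{A}, E:{T} ∪→ {A,T}; cost 1
[col 5] HU: children H:{A}, U:{T} ∪→ {A,T}; cost 1
[col 5] HUY: children HU:{A,T}, Y:{A} ∩→ {A}; cost 0
[col 5] DEHUY: children DE:{A,T}, HUY:{A} ∩→ {A}; cost 0
[col 5] DEHTUY: children DEHUY:{A}, T:{G} ∪→ {A,G}; cost 1
[col 5] DEHTUXY: children DEHTUY:{A,G}, X:{C} ∪→ {A,C,G}; cost 1
per-site changes: [5, 3, 4, 4, 3, 4]; total = 23

23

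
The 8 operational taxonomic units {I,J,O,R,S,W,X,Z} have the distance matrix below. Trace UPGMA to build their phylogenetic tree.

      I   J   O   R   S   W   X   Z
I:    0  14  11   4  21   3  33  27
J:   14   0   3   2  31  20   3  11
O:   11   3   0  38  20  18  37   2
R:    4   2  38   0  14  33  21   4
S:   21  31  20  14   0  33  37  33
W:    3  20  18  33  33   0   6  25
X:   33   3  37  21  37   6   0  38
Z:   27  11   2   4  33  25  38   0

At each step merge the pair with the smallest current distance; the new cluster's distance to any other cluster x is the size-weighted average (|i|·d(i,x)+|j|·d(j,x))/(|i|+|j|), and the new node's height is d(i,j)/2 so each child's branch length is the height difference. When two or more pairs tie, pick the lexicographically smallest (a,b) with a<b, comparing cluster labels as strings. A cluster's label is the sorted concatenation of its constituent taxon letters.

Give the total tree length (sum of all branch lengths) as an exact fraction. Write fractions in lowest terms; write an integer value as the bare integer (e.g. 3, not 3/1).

844/15

1. join J+R (d=2) ⇒ JR; edges |J|=1, |R|=1
  updated: d(I,JR)=9, d(JR,O)=41/2, d(JR,S)=45/2, d(JR,W)=53/2, d(JR,X)=12, d(JR,Z)=15/2
2. join O+Z (d=2) ⇒ OZ; edges |O|=1, |Z|=1
  updated: d(I,OZ)=19, d(JR,OZ)=14, d(OZ,S)=53/2, d(OZ,W)=43/2, d(OZ,X)=75/2
3. join I+W (d=3) ⇒ IW; edges |I|=3/2, |W|=3/2
  updated: d(IW,JR)=71/4, d(IW,OZ)=81/4, d(IW,S)=27, d(IW,X)=39/2
4. join JR+X (d=12) ⇒ JRX; edges |JR|=5, |X|=6
  updated: d(IW,JRX)=55/3, d(JRX,OZ)=131/6, d(JRX,S)=82/3
5. join IW+JRX (d=55/3) ⇒ IJRWX; edges |IW|=23/3, |JRX|=19/6
  updated: d(IJRWX,OZ)=106/5, d(IJRWX,S)=136/5
6. join IJRWX+OZ (d=106/5) ⇒ IJORWXZ; edges |IJRWX|=43/30, |OZ|=48/5
  updated: d(IJORWXZ,S)=27
7. join IJORWXZ+S (d=27) ⇒ IJORSWXZ; edges |IJORWXZ|=29/10, |S|=27/2
final tree: ((((I:3/2,W:3/2):23/3,((J:1,R:1):5,X:6):19/6):43/30,(O:1,Z:1):48/5):29/10,S:27/2)
total length: 844/15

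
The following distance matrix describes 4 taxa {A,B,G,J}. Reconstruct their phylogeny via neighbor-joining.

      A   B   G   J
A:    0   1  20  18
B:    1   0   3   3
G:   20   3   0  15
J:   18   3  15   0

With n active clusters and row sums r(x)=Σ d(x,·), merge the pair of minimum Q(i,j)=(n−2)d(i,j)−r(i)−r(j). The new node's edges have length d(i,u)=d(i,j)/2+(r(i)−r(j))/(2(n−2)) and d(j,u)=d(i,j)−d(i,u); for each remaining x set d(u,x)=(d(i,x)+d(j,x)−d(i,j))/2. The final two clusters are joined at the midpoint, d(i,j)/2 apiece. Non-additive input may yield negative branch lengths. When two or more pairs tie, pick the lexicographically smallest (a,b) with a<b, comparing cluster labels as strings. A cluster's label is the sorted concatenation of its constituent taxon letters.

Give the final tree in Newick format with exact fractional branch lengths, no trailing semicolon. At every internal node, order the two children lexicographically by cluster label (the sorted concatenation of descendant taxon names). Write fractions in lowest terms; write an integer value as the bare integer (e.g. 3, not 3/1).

(((A:17/2,B:-15/2):3,G:8):7/2,J:7/2)

1. join A+B (d=1, Q=-44) ⇒ AB; edges |A|=17/2, |B|=-15/2
  updated: d(AB,G)=11, d(AB,J)=10
2. join AB+G (d=11, Q=-36) ⇒ ABG; edges |AB|=3, |G|=8
  updated: d(ABG,J)=7
3. join ABG+J (d=7) ⇒ ABGJ; edges |ABG|=7/2, |J|=7/2
final tree: (((A:17/2,B:-15/2):3,G:8):7/2,J:7/2)
total length: 19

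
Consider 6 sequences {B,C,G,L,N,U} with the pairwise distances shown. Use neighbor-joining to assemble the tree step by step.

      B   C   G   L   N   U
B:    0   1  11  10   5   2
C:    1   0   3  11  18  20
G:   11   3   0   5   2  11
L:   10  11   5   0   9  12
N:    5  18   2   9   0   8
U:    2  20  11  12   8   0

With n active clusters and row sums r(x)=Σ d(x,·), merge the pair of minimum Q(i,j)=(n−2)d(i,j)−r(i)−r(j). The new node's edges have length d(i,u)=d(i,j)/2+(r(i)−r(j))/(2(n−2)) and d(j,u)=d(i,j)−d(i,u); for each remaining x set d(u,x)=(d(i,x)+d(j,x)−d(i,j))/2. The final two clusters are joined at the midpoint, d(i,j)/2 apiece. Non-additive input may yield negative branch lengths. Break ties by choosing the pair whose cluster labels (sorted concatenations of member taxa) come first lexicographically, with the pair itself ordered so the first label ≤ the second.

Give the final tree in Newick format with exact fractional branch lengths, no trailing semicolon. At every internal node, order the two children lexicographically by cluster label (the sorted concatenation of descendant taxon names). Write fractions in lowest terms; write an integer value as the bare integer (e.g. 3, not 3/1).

((((B:-5/2,C:7/2):73/16,U:95/16):21/16,(G:1/12,N:23/12):25/16):71/32,L:71/32)

iteration 1: select B,C (d=1, Q=-78); attach at lengths (-5/2, 7/2); label the merged cluster BC
  updated: d(BC,G)=13/2, d(BC,L)=10, d(BC,N)=11, d(BC,U)=21/2
iteration 2: select G,N (d=2, Q=-97/2); attach at lengths (1/12, 23/12); label the merged cluster GN
  updated: d(BC,GN)=31/4, d(GN,L)=6, d(GN,U)=17/2
iteration 3: select BC,U (d=21/2, Q=-153/4); attach at lengths (73/16, 95/16); label the merged cluster BCU
  updated: d(BCU,GN)=23/8, d(BCU,L)=23/4
iteration 4: select BCU,GN (d=23/8, Q=-117/8); attach at lengths (21/16, 25/16); label the merged cluster BCGNU
  updated: d(BCGNU,L)=71/16
iteration 5: select BCGNU,L (d=71/16); attach at lengths (71/32, 71/32); label the merged cluster BCGLNU
final tree: ((((B:-5/2,C:7/2):73/16,U:95/16):21/16,(G:1/12,N:23/12):25/16):71/32,L:71/32)
total length: 333/16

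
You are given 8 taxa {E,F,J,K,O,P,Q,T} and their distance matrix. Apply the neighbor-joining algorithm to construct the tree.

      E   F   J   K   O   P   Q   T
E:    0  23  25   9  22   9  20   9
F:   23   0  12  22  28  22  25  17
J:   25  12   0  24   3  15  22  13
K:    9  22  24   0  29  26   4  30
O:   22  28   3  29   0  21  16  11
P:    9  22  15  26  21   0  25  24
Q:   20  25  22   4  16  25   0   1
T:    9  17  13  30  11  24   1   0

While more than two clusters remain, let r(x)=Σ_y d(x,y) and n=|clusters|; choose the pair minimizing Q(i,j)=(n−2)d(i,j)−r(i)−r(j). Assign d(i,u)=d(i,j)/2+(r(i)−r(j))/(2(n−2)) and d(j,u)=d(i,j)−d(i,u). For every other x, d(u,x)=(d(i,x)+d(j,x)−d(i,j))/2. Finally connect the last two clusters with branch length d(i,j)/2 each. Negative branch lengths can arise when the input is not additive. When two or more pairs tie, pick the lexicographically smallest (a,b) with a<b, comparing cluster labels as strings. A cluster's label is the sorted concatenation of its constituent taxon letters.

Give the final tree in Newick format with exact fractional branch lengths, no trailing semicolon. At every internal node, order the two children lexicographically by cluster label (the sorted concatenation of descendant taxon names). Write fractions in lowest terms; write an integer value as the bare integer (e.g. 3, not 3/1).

(((((E:33/16,P:111/16):31/6,(K:55/12,Q:-7/12):25/3):27/16,F:181/16):19/16,(J:-3/20,O:63/20):107/16):61/32,T:61/32)

step 1: merge (K,Q) at d=4, Q=-233; branch lengths K→55/12, Q→-7/12; new cluster KQ
  updated: d(E,KQ)=25/2, d(F,KQ)=43/2, d(J,KQ)=21, d(KQ,O)=41/2, d(KQ,P)=47/2, d(KQ,T)=27/2
step 2: merge (J,O) at d=3, Q=-359/2; branch lengths J→-3/20, O→63/20; new cluster JO
  updated: d(E,JO)=22, d(F,JO)=37/2, d(JO,KQ)=77/4, d(JO,P)=33/2, d(JO,T)=21/2
step 3: merge (E,P) at d=9, Q=-269/2; branch lengths E→33/16, P→111/16; new cluster EP
  updated: d(EP,F)=18, d(EP,JO)=59/4, d(EP,KQ)=27/2, d(EP,T)=12
step 4: merge (EP,KQ) at d=27/2, Q=-171/2; branch lengths EP→31/6, KQ→25/3; new cluster EKPQ
  updated: d(EKPQ,F)=13, d(EKPQ,JO)=41/4, d(EKPQ,T)=6
step 5: merge (EKPQ,F) at d=13, Q=-207/4; branch lengths EKPQ→27/16, F→181/16; new cluster EFKPQ
  updated: d(EFKPQ,JO)=63/8, d(EFKPQ,T)=5
step 6: merge (EFKPQ,JO) at d=63/8, Q=-187/8; branch lengths EFKPQ→19/16, JO→107/16; new cluster EFJKOPQ
  updated: d(EFJKOPQ,T)=61/16
step 7: merge (EFJKOPQ,T) at d=61/16; branch lengths EFJKOPQ→61/32, T→61/32; new cluster EFJKOPQT
final tree: (((((E:33/16,P:111/16):31/6,(K:55/12,Q:-7/12):25/3):27/16,F:181/16):19/16,(J:-3/20,O:63/20):107/16):61/32,T:61/32)
total length: 867/16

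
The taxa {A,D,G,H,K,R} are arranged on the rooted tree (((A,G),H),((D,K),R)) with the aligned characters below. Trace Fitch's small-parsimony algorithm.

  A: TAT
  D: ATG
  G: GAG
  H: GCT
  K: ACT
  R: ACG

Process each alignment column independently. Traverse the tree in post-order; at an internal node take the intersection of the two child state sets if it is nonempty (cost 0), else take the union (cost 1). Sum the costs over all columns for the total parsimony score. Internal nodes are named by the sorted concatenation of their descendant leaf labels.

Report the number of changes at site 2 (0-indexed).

AG@0: {T} ∪ {G} = {G,T} (union, +1)
AGH@0: {G,T} ∩ {G} = {G} (intersection, +0)
DK@0: {A} ∩ {A} = {A} (intersection, +0)
DKR@0: {A} ∩ {A} = {A} (intersection, +0)
ADGHKR@0: {G} ∪ {A} = {A,G} (union, +1)
AG@1: {A} ∩ {A} = {A} (intersection, +0)
AGH@1: {A} ∪ {C} = {A,C} (union, +1)
DK@1: {T} ∪ {C} = {C,T} (union, +1)
DKR@1: {C,T} ∩ {C} = {C} (intersection, +0)
ADGHKR@1: {A,C} ∩ {C} = {C} (intersection, +0)
AG@2: {T} ∪ {G} = {G,T} (union, +1)
AGH@2: {G,T} ∩ {T} = {T} (intersection, +0)
DK@2: {G} ∪ {T} = {G,T} (union, +1)
DKR@2: {G,T} ∩ {G} = {G} (intersection, +0)
ADGHKR@2: {T} ∪ {G} = {G,T} (union, +1)
per-site changes: [2, 2, 3]; total = 7

3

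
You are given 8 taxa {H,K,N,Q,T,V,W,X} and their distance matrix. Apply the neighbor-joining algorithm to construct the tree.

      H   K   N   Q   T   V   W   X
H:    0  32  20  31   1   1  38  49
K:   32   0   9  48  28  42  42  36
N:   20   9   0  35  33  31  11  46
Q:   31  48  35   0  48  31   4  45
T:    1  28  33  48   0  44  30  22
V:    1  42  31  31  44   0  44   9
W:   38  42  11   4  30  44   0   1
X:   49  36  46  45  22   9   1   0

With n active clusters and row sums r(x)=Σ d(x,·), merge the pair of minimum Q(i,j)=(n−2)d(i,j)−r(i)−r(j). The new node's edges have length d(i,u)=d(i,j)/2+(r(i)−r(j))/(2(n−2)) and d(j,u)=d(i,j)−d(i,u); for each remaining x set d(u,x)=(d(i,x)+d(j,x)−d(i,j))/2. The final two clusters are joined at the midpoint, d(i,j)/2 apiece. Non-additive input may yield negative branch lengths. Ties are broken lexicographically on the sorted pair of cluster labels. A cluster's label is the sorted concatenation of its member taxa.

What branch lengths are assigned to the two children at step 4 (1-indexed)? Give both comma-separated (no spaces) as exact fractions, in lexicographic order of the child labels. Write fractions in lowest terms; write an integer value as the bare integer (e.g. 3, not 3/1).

1. join Q+W (d=4, Q=-388) ⇒ QW; edges |Q|=8, |W|=-4
  updated: d(H,QW)=65/2, d(K,QW)=43, d(N,QW)=21, d(QW,T)=37, d(QW,V)=71/2, d(QW,X)=21
2. join K+N (d=9, Q=-305) ⇒ KN; edges |K|=15/2, |N|=3/2
  updated: d(H,KN)=43/2, d(KN,QW)=55/2, d(KN,T)=26, d(KN,V)=32, d(KN,X)=73/2
3. join H+T (d=1, Q=-231) ⇒ HT; edges |H|=-21/8, |T|=29/8
  updated: d(HT,KN)=93/4, d(HT,QW)=137/4, d(HT,V)=22, d(HT,X)=35
4. join V+X (d=9, Q=-173) ⇒ VX; edges |V|=4, |X|=5
  updated: d(HT,VX)=24, d(KN,VX)=119/4, d(QW,VX)=95/4
5. join HT+KN (d=93/4, Q=-231/2) ⇒ HKNT; edges |HT|=95/8, |KN|=91/8
  updated: d(HKNT,QW)=77/4, d(HKNT,VX)=61/4
6. join HKNT+QW (d=77/4, Q=-233/4) ⇒ HKNQTW; edges |HKNT|=43/8, |QW|=111/8
  updated: d(HKNQTW,VX)=79/8
7. join HKNQTW+VX (d=79/8) ⇒ HKNQTVWX; edges |HKNQTW|=79/16, |VX|=79/16
final tree: ((((H:-21/8,T:29/8):95/8,(K:15/2,N:3/2):91/8):43/8,(Q:8,W:-4):111/8):79/16,(V:4,X:5):79/16)
total length: 603/8

4,5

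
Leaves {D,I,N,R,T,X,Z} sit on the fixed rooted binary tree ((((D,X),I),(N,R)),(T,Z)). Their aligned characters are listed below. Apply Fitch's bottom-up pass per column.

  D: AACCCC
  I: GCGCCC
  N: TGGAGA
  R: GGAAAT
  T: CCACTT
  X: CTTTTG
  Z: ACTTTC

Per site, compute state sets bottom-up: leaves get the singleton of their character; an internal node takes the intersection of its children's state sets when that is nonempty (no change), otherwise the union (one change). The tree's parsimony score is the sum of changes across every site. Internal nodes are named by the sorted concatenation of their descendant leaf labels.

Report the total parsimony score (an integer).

DX@0: {A} ∪ {C} = {A,C} (union, +1)
DIX@0: {A,C} ∪ {G} = {A,C,G} (union, +1)
NR@0: {T} ∪ {G} = {G,T} (union, +1)
DINRX@0: {A,C,G} ∩ {G,T} = {G} (intersection, +0)
TZ@0: {C} ∪ {A} = {A,C} (union, +1)
DINRTXZ@0: {G} ∪ {A,C} = {A,C,G} (union, +1)
DX@1: {A} ∪ {T} = {A,T} (union, +1)
DIX@1: {A,T} ∪ {C} = {A,C,T} (union, +1)
NR@1: {G} ∩ {G} = {G} (intersection, +0)
DINRX@1: {A,C,T} ∪ {G} = {A,C,G,T} (union, +1)
TZ@1: {C} ∩ {C} = {C} (intersection, +0)
DINRTXZ@1: {A,C,G,T} ∩ {C} = {C} (intersection, +0)
DX@2: {C} ∪ {T} = {C,T} (union, +1)
DIX@2: {C,T} ∪ {G} = {C,G,T} (union, +1)
NR@2: {G} ∪ {A} = {A,G} (union, +1)
DINRX@2: {C,G,T} ∩ {A,G} = {G} (intersection, +0)
TZ@2: {A} ∪ {T} = {A,T} (union, +1)
DINRTXZ@2: {G} ∪ {A,T} = {A,G,T} (union, +1)
DX@3: {C} ∪ {T} = {C,T} (union, +1)
DIX@3: {C,T} ∩ {C} = {C} (intersection, +0)
NR@3: {A} ∩ {A} = {A} (intersection, +0)
DINRX@3: {C} ∪ {A} = {A,C} (union, +1)
TZ@3: {C} ∪ {T} = {C,T} (union, +1)
DINRTXZ@3: {A,C} ∩ {C,T} = {C} (intersection, +0)
DX@4: {C} ∪ {T} = {C,T} (union, +1)
DIX@4: {C,T} ∩ {C} = {C} (intersection, +0)
NR@4: {G} ∪ {A} = {A,G} (union, +1)
DINRX@4: {C} ∪ {A,G} = {A,C,G} (union, +1)
TZ@4: {T} ∩ {T} = {T} (intersection, +0)
DINRTXZ@4: {A,C,G} ∪ {T} = {A,C,G,T} (union, +1)
DX@5: {C} ∪ {G} = {C,G} (union, +1)
DIX@5: {C,G} ∩ {C} = {C} (intersection, +0)
NR@5: {A} ∪ {T} = {A,T} (union, +1)
DINRX@5: {C} ∪ {A,T} = {A,C,T} (union, +1)
TZ@5: {T} ∪ {C} = {C,T} (union, +1)
DINRTXZ@5: {A,C,T} ∩ {C,T} = {C,T} (intersection, +0)
per-site changes: [5, 3, 5, 3, 4, 4]; total = 24

24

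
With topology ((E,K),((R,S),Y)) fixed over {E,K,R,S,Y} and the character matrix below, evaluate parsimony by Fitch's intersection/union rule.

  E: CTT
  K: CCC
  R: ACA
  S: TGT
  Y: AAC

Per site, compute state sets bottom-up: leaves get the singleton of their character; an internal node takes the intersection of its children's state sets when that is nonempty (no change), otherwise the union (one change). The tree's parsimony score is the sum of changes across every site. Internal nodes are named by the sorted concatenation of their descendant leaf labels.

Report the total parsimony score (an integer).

EK@0: {C} ∩ {C} = {C} (intersection, +0)
RS@0: {A} ∪ {T} = {A,T} (union, +1)
RSY@0: {A,T} ∩ {A} = {A} (intersection, +0)
EKRSY@0: {C} ∪ {A} = {A,C} (union, +1)
EK@1: {T} ∪ {C} = {C,T} (union, +1)
RS@1: {C} ∪ {G} = {C,G} (union, +1)
RSY@1: {C,G} ∪ {A} = {A,C,G} (union, +1)
EKRSY@1: {C,T} ∩ {A,C,G} = {C} (intersection, +0)
EK@2: {T} ∪ {C} = {C,T} (union, +1)
RS@2: {A} ∪ {T} = {A,T} (union, +1)
RSY@2: {A,T} ∪ {C} = {A,C,T} (union, +1)
EKRSY@2: {C,T} ∩ {A,C,T} = {C,T} (intersection, +0)
per-site changes: [2, 3, 3]; total = 8

8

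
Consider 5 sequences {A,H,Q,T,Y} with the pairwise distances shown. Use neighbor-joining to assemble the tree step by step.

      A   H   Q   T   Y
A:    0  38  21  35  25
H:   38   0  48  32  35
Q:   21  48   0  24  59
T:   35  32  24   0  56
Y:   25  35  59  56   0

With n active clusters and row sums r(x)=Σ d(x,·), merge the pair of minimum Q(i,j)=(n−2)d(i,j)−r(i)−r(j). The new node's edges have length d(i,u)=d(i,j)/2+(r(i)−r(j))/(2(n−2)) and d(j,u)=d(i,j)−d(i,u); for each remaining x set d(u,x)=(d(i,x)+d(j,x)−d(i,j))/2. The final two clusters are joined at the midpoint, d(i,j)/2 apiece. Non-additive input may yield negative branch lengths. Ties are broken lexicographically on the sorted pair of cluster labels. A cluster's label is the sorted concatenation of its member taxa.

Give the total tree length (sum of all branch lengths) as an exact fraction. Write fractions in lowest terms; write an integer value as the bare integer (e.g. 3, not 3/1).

1. join Q+T (d=24, Q=-227) ⇒ QT; edges |Q|=77/6, |T|=67/6
  updated: d(A,QT)=16, d(H,QT)=28, d(QT,Y)=91/2
2. join A+QT (d=16, Q=-273/2) ⇒ AQT; edges |A|=43/8, |QT|=85/8
  updated: d(AQT,H)=25, d(AQT,Y)=109/4
3. join AQT+H (d=25, Q=-349/4) ⇒ AHQT; edges |AQT|=69/8, |H|=131/8
  updated: d(AHQT,Y)=149/8
4. join AHQT+Y (d=149/8) ⇒ AHQTY; edges |AHQT|=149/16, |Y|=149/16
final tree: (((A:43/8,(Q:77/6,T:67/6):85/8):69/8,H:131/8):149/16,Y:149/16)
total length: 669/8

669/8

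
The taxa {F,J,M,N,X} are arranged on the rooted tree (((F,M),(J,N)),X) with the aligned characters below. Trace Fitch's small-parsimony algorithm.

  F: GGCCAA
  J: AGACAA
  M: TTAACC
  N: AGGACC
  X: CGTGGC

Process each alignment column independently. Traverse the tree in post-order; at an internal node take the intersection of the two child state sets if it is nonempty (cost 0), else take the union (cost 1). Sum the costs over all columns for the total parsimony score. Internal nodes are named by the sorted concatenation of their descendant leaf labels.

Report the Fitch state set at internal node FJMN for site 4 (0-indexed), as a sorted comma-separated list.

FM@0: {G} ∪ {T} = {G,T} (union, +1)
JN@0: {A} ∩ {A} = {A} (intersection, +0)
FJMN@0: {G,T} ∪ {A} = {A,G,T} (union, +1)
FJMNX@0: {A,G,T} ∪ {C} = {A,C,G,T} (union, +1)
FM@1: {G} ∪ {T} = {G,T} (union, +1)
JN@1: {G} ∩ {G} = {G} (intersection, +0)
FJMN@1: {G,T} ∩ {G} = {G} (intersection, +0)
FJMNX@1: {G} ∩ {G} = {G} (intersection, +0)
FM@2: {C} ∪ {A} = {A,C} (union, +1)
JN@2: {A} ∪ {G} = {A,G} (union, +1)
FJMN@2: {A,C} ∩ {A,G} = {A} (intersection, +0)
FJMNX@2: {A} ∪ {T} = {A,T} (union, +1)
FM@3: {C} ∪ {A} = {A,C} (union, +1)
JN@3: {C} ∪ {A} = {A,C} (union, +1)
FJMN@3: {A,C} ∩ {A,C} = {A,C} (intersection, +0)
FJMNX@3: {A,C} ∪ {G} = {A,C,G} (union, +1)
FM@4: {A} ∪ {C} = {A,C} (union, +1)
JN@4: {A} ∪ {C} = {A,C} (union, +1)
FJMN@4: {A,C} ∩ {A,C} = {A,C} (intersection, +0)
FJMNX@4: {A,C} ∪ {G} = {A,C,G} (union, +1)
FM@5: {A} ∪ {C} = {A,C} (union, +1)
JN@5: {A} ∪ {C} = {A,C} (union, +1)
FJMN@5: {A,C} ∩ {A,C} = {A,C} (intersection, +0)
FJMNX@5: {A,C} ∩ {C} = {C} (intersection, +0)
per-site changes: [3, 1, 3, 3, 3, 2]; total = 15

A,C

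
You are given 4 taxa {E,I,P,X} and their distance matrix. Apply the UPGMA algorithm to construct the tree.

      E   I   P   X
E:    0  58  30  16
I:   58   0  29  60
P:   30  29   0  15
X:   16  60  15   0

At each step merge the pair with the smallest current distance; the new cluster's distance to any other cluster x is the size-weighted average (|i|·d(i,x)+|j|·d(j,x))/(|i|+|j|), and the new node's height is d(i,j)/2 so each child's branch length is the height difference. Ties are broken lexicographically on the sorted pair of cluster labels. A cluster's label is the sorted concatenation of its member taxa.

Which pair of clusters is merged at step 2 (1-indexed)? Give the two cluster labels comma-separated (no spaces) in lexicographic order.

E,PX

1. join P+X (d=15) ⇒ PX; edges |P|=15/2, |X|=15/2
  updated: d(E,PX)=23, d(I,PX)=89/2
2. join E+PX (d=23) ⇒ EPX; edges |E|=23/2, |PX|=4
  updated: d(EPX,I)=49
3. join EPX+I (d=49) ⇒ EIPX; edges |EPX|=13, |I|=49/2
final tree: ((E:23/2,(P:15/2,X:15/2):4):13,I:49/2)
total length: 68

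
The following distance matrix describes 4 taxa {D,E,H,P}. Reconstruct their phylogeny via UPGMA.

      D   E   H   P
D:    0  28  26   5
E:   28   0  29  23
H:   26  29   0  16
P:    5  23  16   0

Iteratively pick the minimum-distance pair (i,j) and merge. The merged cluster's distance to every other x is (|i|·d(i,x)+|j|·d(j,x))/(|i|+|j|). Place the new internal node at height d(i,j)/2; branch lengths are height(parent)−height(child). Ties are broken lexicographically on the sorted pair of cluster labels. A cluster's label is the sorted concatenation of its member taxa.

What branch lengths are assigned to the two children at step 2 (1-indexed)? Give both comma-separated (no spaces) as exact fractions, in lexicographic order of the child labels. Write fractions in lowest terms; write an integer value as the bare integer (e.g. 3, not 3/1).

8,21/2

1. join D+P (d=5) ⇒ DP; edges |D|=5/2, |P|=5/2
  updated: d(DP,E)=51/2, d(DP,H)=21
2. join DP+H (d=21) ⇒ DHP; edges |DP|=8, |H|=21/2
  updated: d(DHP,E)=80/3
3. join DHP+E (d=80/3) ⇒ DEHP; edges |DHP|=17/6, |E|=40/3
final tree: (((D:5/2,P:5/2):8,H:21/2):17/6,E:40/3)
total length: 119/3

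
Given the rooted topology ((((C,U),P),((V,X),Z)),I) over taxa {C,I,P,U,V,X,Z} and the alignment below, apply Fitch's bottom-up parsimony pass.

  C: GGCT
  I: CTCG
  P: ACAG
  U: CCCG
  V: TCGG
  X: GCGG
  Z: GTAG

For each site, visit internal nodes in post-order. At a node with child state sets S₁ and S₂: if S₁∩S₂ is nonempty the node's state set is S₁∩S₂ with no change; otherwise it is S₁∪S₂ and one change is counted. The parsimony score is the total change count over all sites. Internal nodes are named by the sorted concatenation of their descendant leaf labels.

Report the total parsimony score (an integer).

site 0, node CU: C={G} ∪ U={C} → {C,G} (+1)
site 0, node CPU: CU={C,G} ∪ P={A} → {A,C,G} (+1)
site 0, node VX: V={T} ∪ X={G} → {G,T} (+1)
site 0, node VXZ: VX={G,T} ∩ Z={G} → {G} (+0)
site 0, node CPUVXZ: CPU={A,C,G} ∩ VXZ={G} → {G} (+0)
site 0, node CIPUVXZ: CPUVXZ={G} ∪ I={C} → {C,G} (+1)
site 1, node CU: C={G} ∪ U={C} → {C,G} (+1)
site 1, node CPU: CU={C,G} ∩ P={C} → {C} (+0)
site 1, node VX: V={C} ∩ X={C} → {C} (+0)
site 1, node VXZ: VX={C} ∪ Z={T} → {C,T} (+1)
site 1, node CPUVXZ: CPU={C} ∩ VXZ={C,T} → {C} (+0)
site 1, node CIPUVXZ: CPUVXZ={C} ∪ I={T} → {C,T} (+1)
site 2, node CU: C={C} ∩ U={C} → {C} (+0)
site 2, node CPU: CU={C} ∪ P={A} → {A,C} (+1)
site 2, node VX: V={G} ∩ X={G} → {G} (+0)
site 2, node VXZ: VX={G} ∪ Z={A} → {A,G} (+1)
site 2, node CPUVXZ: CPU={A,C} ∩ VXZ={A,G} → {A} (+0)
site 2, node CIPUVXZ: CPUVXZ={A} ∪ I={C} → {A,C} (+1)
site 3, node CU: C={T} ∪ U={G} → {G,T} (+1)
site 3, node CPU: CU={G,T} ∩ P={G} → {G} (+0)
site 3, node VX: V={G} ∩ X={G} → {G} (+0)
site 3, node VXZ: VX={G} ∩ Z={G} → {G} (+0)
site 3, node CPUVXZ: CPU={G} ∩ VXZ={G} → {G} (+0)
site 3, node CIPUVXZ: CPUVXZ={G} ∩ I={G} → {G} (+0)
per-site changes: [4, 3, 3, 1]; total = 11

11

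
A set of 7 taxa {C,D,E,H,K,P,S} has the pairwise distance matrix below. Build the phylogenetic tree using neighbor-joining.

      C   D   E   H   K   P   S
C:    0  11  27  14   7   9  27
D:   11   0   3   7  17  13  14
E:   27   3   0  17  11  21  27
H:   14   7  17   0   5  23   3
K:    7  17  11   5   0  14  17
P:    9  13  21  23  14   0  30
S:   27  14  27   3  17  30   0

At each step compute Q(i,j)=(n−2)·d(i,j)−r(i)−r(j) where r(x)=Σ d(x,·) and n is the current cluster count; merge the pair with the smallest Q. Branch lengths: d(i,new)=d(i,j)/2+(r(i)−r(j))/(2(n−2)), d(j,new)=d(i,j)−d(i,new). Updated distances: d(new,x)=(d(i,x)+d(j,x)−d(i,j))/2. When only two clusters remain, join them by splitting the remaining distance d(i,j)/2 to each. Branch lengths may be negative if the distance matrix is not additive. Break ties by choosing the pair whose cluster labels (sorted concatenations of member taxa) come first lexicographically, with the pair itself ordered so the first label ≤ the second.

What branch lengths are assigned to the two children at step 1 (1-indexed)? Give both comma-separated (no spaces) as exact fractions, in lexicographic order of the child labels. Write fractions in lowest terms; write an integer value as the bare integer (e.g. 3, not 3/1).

-17/5,32/5

1. join H+S (d=3, Q=-172) ⇒ HS; edges |H|=-17/5, |S|=32/5
  updated: d(C,HS)=19, d(D,HS)=9, d(E,HS)=41/2, d(HS,K)=19/2, d(HS,P)=25
2. join D+E (d=3, Q=-247/2) ⇒ DE; edges |D|=-35/16, |E|=83/16
  updated: d(C,DE)=35/2, d(DE,HS)=53/4, d(DE,K)=25/2, d(DE,P)=31/2
3. join C+P (d=9, Q=-89) ⇒ CP; edges |C|=8/3, |P|=19/3
  updated: d(CP,DE)=12, d(CP,HS)=35/2, d(CP,K)=6
4. join CP+K (d=6, Q=-103/2) ⇒ CKP; edges |CP|=39/8, |K|=9/8
  updated: d(CKP,DE)=37/4, d(CKP,HS)=21/2
5. join CKP+DE (d=37/4, Q=-33) ⇒ CDEKP; edges |CKP|=13/4, |DE|=6
  updated: d(CDEKP,HS)=29/4
6. join CDEKP+HS (d=29/4) ⇒ CDEHKPS; edges |CDEKP|=29/8, |HS|=29/8
final tree: ((((C:8/3,P:19/3):39/8,K:9/8):13/4,(D:-35/16,E:83/16):6):29/8,(H:-17/5,S:32/5):29/8)
total length: 75/2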